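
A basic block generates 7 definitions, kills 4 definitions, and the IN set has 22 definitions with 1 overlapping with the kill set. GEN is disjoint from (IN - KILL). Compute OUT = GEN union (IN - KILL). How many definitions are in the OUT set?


IN - KILL: 22 - 1 = 21 surviving definitions
OUT = GEN + surviving = 7 + 21 = 28

28


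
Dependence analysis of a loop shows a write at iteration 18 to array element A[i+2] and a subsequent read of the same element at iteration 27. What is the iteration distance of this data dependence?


Distance = read iteration - write iteration
= 27 - 18 = 9

9


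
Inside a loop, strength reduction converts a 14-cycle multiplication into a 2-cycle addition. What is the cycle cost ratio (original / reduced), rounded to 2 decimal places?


Ratio = mult_cost / add_cost = 14 / 2 = 7.0

7.0


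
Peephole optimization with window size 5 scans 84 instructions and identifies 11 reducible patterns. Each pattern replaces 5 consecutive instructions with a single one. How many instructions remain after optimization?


Each match removes 4 instructions.
Total removed = 11 * 4 = 44
Remaining = 84 - 44 = 40

40


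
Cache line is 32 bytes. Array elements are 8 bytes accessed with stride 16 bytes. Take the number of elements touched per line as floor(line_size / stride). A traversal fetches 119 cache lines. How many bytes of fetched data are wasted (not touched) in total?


Elements per line = floor(32 / 16) = 2
Bytes used per line = 2 * 8 = 16
Wasted per line = 32 - 16 = 16
Total wasted = 16 * 119 = 1904

1904


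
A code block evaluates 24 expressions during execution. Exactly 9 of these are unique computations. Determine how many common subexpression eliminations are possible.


CSE count = total expressions - unique expressions
= 24 - 9 = 15

15


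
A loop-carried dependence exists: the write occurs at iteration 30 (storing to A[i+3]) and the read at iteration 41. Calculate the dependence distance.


Distance = read iteration - write iteration
= 41 - 30 = 11

11


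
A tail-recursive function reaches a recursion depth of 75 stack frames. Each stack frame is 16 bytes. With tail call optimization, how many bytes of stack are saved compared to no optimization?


Without TCO: 75 * 16 = 1200 bytes
With TCO: reuse 1 frame = 16 bytes
Savings = 1200 - 16 = 1184

1184


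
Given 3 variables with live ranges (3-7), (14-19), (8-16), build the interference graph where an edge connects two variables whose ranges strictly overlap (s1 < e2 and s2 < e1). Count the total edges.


Check all pairs for overlapping intervals.
Two intervals (s1,e1) and (s2,e2) overlap if s1 < e2 and s2 < e1.
v0 (3-7) vs v1..v2: overlaps none -> 0
v1 (14-19) vs v2: overlaps v2 -> 1
Total overlapping pairs = 0 + 1 = 1

1


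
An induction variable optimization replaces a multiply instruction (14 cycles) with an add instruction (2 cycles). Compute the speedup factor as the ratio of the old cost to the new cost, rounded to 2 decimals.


Ratio = mult_cost / add_cost = 14 / 2 = 7.0

7.0


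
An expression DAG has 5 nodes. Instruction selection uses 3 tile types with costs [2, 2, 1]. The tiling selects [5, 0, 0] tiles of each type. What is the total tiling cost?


Total cost = sum(count_i * cost_i)
= 5*2 + 0*2 + 0*1
= 10

10


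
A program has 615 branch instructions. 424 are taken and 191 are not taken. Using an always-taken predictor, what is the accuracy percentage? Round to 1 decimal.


Predictor: always-taken
Correct predictions = 424
Accuracy = 424 / 615 * 100 = 68.9%

68.9


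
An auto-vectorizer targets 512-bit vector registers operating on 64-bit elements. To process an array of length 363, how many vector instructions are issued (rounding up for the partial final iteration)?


Width = 512 / 64 = 8 elements per vector op
Iterations = ceil(363 / 8) = 46

46


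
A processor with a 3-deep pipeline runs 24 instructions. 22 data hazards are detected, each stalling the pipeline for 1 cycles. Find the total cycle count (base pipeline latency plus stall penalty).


Base cycles = 3 + 24 - 1 = 26
Total stalls = 22 * 1 = 22
Total = 26 + 22 = 48

48


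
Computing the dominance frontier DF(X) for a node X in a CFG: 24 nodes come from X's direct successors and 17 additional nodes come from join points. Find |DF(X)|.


DF(X) = direct successor contributions + join point contributions
= 24 + 17 = 41

41


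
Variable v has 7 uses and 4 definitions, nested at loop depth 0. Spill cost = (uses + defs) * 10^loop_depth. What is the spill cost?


uses + defs = 7 + 4 = 11
10^0 = 1
Spill cost = 11 * 1 = 11

11


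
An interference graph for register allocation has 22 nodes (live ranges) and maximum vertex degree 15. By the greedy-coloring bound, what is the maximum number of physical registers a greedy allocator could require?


Greedy coloring never needs more than (max_degree + 1) colors: when coloring a vertex, at most max_degree neighbors are already colored.
Upper bound = 15 + 1 = 16

16


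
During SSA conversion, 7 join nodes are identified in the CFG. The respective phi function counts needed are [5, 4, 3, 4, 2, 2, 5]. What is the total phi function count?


Total phi functions = sum of phi functions at each join node
= 5 + 4 + 3 + 4 + 2 + 2 + 5 = 25

25


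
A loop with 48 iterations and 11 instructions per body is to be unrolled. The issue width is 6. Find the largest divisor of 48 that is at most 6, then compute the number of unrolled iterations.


Largest divisor of 48 <= 6 is 6
New iterations = 48 / 6 = 8

8


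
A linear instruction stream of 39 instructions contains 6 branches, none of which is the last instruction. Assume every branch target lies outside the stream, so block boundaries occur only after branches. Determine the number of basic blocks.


With no in-sequence branch targets, the leaders are the first instruction plus the instruction after each branch.
Number of basic blocks = branches + 1
= 6 + 1 = 7

7


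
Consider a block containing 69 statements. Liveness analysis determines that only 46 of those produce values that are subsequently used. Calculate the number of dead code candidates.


Dead code = total statements - live definitions
= 69 - 46 = 23

23


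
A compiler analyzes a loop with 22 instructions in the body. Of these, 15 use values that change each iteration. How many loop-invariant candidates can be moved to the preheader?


Invariant candidates = total - loop-dependent
= 22 - 15 = 7

7


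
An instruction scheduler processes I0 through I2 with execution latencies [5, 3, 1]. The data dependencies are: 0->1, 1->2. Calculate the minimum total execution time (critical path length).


Compute longest path through dependency graph: dist(Ik) = max over predecessors of dist + latency(Ik).
dist(I0) = latency 5 = 5
dist(I1) = dist(I0) + 3 = 5 + 3 = 8
dist(I2) = dist(I1) + 1 = 8 + 1 = 9
Critical path = max dist = 9

9


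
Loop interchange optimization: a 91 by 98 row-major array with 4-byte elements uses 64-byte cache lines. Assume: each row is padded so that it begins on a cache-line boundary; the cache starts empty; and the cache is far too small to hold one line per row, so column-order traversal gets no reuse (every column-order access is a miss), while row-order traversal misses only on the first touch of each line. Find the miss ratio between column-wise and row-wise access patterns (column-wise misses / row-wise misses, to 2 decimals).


Each row occupies 98 * 4 = 392 bytes and starts on a line boundary, so it spans ceil(392 / 64) = 7 cache lines.
Row-major traversal misses (one per line touched): 91 * ceil(98 * 4 / 64) = 637
Column-major traversal misses (no reuse, every access misses): 91 * 98 = 8918
Ratio = 8918 / 637 = 14.0

14.0


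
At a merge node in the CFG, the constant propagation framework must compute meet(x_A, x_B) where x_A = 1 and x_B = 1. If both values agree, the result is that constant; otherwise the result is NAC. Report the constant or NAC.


Meet operation: if both paths give the same constant, result is that constant; if they differ, result is NAC (not-a-constant).
Path A: 1, Path B: 1 -> equal
Result: constant -> 1

1


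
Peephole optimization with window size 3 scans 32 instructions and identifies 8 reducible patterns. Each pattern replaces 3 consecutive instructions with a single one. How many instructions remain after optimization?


Each match removes 2 instructions.
Total removed = 8 * 2 = 16
Remaining = 32 - 16 = 16

16


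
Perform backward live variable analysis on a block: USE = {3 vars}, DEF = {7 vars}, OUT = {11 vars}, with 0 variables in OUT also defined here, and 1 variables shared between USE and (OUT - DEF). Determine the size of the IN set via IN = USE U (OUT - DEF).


OUT - DEF: 11 - 0 = 11
|IN| = |USE| + |OUT - DEF| - |USE ∩ (OUT - DEF)| = 3 + 11 - 1 = 13

13


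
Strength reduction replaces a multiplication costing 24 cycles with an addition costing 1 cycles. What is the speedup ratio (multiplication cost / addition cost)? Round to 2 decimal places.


Ratio = mult_cost / add_cost = 24 / 1 = 24.0

24.0


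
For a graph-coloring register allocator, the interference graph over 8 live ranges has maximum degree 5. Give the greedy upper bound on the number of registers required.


Greedy coloring never needs more than (max_degree + 1) colors: when coloring a vertex, at most max_degree neighbors are already colored.
Upper bound = 5 + 1 = 6

6


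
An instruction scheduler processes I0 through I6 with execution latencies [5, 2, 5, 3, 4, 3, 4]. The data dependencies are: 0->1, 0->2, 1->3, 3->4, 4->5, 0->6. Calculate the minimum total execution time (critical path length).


Compute longest path through dependency graph: dist(Ik) = max over predecessors of dist + latency(Ik).
dist(I0) = latency 5 = 5
dist(I1) = dist(I0) + 2 = 5 + 2 = 7
dist(I2) = dist(I0) + 5 = 5 + 5 = 10
dist(I3) = dist(I1) + 3 = 7 + 3 = 10
dist(I4) = dist(I3) + 4 = 10 + 4 = 14
dist(I5) = dist(I4) + 3 = 14 + 3 = 17
dist(I6) = dist(I0) + 4 = 5 + 4 = 9
Critical path = max dist = 17

17


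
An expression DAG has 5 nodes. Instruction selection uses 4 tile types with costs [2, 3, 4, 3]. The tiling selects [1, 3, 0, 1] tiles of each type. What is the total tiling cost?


Total cost = sum(count_i * cost_i)
= 1*2 + 3*3 + 0*4 + 1*3
= 14

14


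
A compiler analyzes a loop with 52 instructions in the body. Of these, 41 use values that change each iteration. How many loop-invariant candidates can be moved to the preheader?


Invariant candidates = total - loop-dependent
= 52 - 41 = 11

11


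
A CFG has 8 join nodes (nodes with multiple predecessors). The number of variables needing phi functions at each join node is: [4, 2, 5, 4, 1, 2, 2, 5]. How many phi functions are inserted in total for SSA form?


Total phi functions = sum of phi functions at each join node
= 4 + 2 + 5 + 4 + 1 + 2 + 2 + 5 = 25

25


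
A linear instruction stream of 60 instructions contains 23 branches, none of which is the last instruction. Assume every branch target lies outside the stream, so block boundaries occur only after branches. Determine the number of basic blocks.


With no in-sequence branch targets, the leaders are the first instruction plus the instruction after each branch.
Number of basic blocks = branches + 1
= 23 + 1 = 24

24


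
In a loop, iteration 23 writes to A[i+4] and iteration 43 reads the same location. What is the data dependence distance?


Distance = read iteration - write iteration
= 43 - 23 = 20

20


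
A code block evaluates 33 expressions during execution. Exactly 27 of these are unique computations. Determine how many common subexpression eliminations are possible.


CSE count = total expressions - unique expressions
= 33 - 27 = 6

6


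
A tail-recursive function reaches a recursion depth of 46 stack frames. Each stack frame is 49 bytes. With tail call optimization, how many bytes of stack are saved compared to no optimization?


Without TCO: 46 * 49 = 2254 bytes
With TCO: reuse 1 frame = 49 bytes
Savings = 2254 - 49 = 2205

2205


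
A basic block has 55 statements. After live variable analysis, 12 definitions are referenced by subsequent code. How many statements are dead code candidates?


Dead code = total statements - live definitions
= 55 - 12 = 43

43


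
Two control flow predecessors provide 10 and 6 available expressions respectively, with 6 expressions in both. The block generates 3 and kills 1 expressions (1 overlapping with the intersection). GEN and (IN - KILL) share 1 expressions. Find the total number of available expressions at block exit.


IN = intersection of predecessors = 6
IN - KILL = 6 - 1 = 5
|OUT| = |GEN| + |IN - KILL| - |GEN ∩ (IN - KILL)| = 3 + 5 - 1 = 7

7


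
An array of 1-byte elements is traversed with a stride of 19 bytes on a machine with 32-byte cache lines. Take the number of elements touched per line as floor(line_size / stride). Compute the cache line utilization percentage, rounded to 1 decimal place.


Elements per cache line = floor(32 / 19) = 1
Bytes used = 1 * 1 = 1
Utilization = 1 / 32 * 100 = 3.1%

3.1


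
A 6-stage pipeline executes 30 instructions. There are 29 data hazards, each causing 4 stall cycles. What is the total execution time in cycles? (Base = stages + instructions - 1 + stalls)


Base cycles = 6 + 30 - 1 = 35
Total stalls = 29 * 4 = 116
Total = 35 + 116 = 151

151


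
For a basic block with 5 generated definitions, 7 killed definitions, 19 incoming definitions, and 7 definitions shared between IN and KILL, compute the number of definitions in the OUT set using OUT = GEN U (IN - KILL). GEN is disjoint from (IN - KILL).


IN - KILL: 19 - 7 = 12 surviving definitions
OUT = GEN + surviving = 5 + 12 = 17

17


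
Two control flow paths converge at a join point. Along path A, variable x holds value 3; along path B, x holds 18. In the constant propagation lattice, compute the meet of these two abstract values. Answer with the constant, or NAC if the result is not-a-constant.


Meet operation: if both paths give the same constant, result is that constant; if they differ, result is NAC (not-a-constant).
Path A: 3, Path B: 18 -> differ
Result: not-a-constant -> NAC

NAC


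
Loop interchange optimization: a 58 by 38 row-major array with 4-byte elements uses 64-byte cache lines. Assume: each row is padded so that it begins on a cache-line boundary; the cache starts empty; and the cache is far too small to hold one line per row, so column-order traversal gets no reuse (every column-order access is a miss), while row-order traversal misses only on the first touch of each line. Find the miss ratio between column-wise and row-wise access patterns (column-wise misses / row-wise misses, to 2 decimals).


Each row occupies 38 * 4 = 152 bytes and starts on a line boundary, so it spans ceil(152 / 64) = 3 cache lines.
Row-major traversal misses (one per line touched): 58 * ceil(38 * 4 / 64) = 174
Column-major traversal misses (no reuse, every access misses): 58 * 38 = 2204
Ratio = 2204 / 174 = 12.67

12.67


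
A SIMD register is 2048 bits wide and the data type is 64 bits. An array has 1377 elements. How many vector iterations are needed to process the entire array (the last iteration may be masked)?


Width = 2048 / 64 = 32 elements per vector op
Iterations = ceil(1377 / 32) = 44

44


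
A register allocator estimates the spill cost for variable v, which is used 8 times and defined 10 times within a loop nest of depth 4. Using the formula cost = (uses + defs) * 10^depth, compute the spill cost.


uses + defs = 8 + 10 = 18
10^4 = 10000
Spill cost = 18 * 10000 = 180000

180000


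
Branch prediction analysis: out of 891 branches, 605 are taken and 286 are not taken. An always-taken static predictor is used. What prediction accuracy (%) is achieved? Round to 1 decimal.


Predictor: always-taken
Correct predictions = 605
Accuracy = 605 / 891 * 100 = 67.9%

67.9


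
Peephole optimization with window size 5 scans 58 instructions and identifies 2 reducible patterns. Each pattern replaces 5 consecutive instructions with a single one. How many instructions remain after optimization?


Each match removes 4 instructions.
Total removed = 2 * 4 = 8
Remaining = 58 - 8 = 50

50


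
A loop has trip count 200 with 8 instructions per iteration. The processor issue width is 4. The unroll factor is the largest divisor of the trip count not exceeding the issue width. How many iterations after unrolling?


Largest divisor of 200 <= 4 is 4
New iterations = 200 / 4 = 50

50


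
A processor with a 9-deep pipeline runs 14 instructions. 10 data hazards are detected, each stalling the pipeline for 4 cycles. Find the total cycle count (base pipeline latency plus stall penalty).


Base cycles = 9 + 14 - 1 = 22
Total stalls = 10 * 4 = 40
Total = 22 + 40 = 62

62


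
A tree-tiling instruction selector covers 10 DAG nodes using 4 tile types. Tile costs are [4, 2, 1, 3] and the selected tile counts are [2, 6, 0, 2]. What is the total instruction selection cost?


Total cost = sum(count_i * cost_i)
= 2*4 + 6*2 + 0*1 + 2*3
= 26

26


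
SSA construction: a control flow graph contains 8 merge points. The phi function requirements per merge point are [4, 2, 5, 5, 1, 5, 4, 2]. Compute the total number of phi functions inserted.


Total phi functions = sum of phi functions at each join node
= 4 + 2 + 5 + 5 + 1 + 5 + 4 + 2 = 28

28


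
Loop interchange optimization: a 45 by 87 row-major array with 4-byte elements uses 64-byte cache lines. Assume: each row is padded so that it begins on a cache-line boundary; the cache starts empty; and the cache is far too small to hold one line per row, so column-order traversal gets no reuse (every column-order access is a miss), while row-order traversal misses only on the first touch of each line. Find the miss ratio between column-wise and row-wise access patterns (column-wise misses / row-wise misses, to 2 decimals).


Each row occupies 87 * 4 = 348 bytes and starts on a line boundary, so it spans ceil(348 / 64) = 6 cache lines.
Row-major traversal misses (one per line touched): 45 * ceil(87 * 4 / 64) = 270
Column-major traversal misses (no reuse, every access misses): 45 * 87 = 3915
Ratio = 3915 / 270 = 14.5

14.5


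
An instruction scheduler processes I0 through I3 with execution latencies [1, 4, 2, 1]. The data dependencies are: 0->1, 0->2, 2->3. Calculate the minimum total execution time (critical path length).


Compute longest path through dependency graph: dist(Ik) = max over predecessors of dist + latency(Ik).
dist(I0) = latency 1 = 1
dist(I1) = dist(I0) + 4 = 1 + 4 = 5
dist(I2) = dist(I0) + 2 = 1 + 2 = 3
dist(I3) = dist(I2) + 1 = 3 + 1 = 4
Critical path = max dist = 5

5


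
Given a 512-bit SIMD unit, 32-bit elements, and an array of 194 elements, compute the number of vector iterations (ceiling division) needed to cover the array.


Width = 512 / 32 = 16 elements per vector op
Iterations = ceil(194 / 16) = 13

13


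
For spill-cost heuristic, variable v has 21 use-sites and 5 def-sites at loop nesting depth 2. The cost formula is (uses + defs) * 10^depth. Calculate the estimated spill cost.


uses + defs = 21 + 5 = 26
10^2 = 100
Spill cost = 26 * 100 = 2600

2600


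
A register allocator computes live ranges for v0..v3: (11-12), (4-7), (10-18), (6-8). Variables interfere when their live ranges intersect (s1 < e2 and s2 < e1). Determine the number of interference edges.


Check all pairs for overlapping intervals.
Two intervals (s1,e1) and (s2,e2) overlap if s1 < e2 and s2 < e1.
v0 (11-12) vs v1..v3: overlaps v2 -> 1
v1 (4-7) vs v2..v3: overlaps v3 -> 1
v2 (10-18) vs v3: overlaps none -> 0
Total overlapping pairs = 1 + 1 + 0 = 2

2


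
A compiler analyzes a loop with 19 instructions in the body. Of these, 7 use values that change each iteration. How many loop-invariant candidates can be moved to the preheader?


Invariant candidates = total - loop-dependent
= 19 - 7 = 12

12


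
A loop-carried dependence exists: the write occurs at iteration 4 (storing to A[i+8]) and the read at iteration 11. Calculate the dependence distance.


Distance = read iteration - write iteration
= 11 - 4 = 7

7


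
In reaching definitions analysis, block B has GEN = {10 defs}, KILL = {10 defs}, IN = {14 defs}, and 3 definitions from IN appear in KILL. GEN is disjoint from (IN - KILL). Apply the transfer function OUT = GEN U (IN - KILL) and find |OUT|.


IN - KILL: 14 - 3 = 11 surviving definitions
OUT = GEN + surviving = 10 + 11 = 21

21


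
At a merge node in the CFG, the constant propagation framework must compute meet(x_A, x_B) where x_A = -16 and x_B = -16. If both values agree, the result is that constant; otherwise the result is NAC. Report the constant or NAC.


Meet operation: if both paths give the same constant, result is that constant; if they differ, result is NAC (not-a-constant).
Path A: -16, Path B: -16 -> equal
Result: constant -> -16

-16


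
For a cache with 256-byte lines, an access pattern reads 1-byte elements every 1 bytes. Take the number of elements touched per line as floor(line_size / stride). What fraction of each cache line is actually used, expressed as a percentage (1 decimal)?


Elements per cache line = floor(256 / 1) = 256
Bytes used = 256 * 1 = 256
Utilization = 256 / 256 * 100 = 100.0%

100.0


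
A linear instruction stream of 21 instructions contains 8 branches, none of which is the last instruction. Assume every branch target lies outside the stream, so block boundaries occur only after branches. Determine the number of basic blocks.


With no in-sequence branch targets, the leaders are the first instruction plus the instruction after each branch.
Number of basic blocks = branches + 1
= 8 + 1 = 9

9


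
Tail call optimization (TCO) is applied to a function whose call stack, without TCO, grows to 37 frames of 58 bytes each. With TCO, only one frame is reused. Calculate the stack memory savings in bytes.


Without TCO: 37 * 58 = 2146 bytes
With TCO: reuse 1 frame = 58 bytes
Savings = 2146 - 58 = 2088

2088


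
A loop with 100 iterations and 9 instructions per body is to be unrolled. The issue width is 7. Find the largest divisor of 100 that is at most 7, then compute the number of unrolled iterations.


Largest divisor of 100 <= 7 is 5
New iterations = 100 / 5 = 20

20


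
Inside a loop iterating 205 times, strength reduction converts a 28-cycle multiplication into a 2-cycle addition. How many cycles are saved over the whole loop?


Per-iteration saving = 28 - 2 = 26
Total saved = 205 * 26 = 5330

5330


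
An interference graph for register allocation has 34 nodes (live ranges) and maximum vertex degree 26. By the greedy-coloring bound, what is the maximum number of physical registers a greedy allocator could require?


Greedy coloring never needs more than (max_degree + 1) colors: when coloring a vertex, at most max_degree neighbors are already colored.
Upper bound = 26 + 1 = 27

27


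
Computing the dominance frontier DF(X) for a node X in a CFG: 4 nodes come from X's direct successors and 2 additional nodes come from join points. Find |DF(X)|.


DF(X) = direct successor contributions + join point contributions
= 4 + 2 = 6

6


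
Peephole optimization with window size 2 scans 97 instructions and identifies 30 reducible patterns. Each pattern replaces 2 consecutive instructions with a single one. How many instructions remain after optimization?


Each match removes 1 instructions.
Total removed = 30 * 1 = 30
Remaining = 97 - 30 = 67

67


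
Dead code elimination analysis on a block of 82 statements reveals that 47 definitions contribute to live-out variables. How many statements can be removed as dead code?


Dead code = total statements - live definitions
= 82 - 47 = 35

35


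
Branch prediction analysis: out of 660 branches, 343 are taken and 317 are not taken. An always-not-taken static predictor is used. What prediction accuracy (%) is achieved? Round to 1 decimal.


Predictor: always-not-taken
Correct predictions = 317
Accuracy = 317 / 660 * 100 = 48.0%

48.0


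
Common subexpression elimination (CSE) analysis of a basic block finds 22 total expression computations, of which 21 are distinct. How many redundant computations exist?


CSE count = total expressions - unique expressions
= 22 - 21 = 1

1


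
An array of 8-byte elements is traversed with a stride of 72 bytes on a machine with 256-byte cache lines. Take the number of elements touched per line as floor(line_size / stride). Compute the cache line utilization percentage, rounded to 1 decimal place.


Elements per cache line = floor(256 / 72) = 3
Bytes used = 3 * 8 = 24
Utilization = 24 / 256 * 100 = 9.4%

9.4


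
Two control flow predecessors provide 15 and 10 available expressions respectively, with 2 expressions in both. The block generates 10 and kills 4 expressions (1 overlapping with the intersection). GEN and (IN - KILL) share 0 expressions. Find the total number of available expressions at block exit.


IN = intersection of predecessors = 2
IN - KILL = 2 - 1 = 1
|OUT| = |GEN| + |IN - KILL| - |GEN ∩ (IN - KILL)| = 10 + 1 - 0 = 11

11


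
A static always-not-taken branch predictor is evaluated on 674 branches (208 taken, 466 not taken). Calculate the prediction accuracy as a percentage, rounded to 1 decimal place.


Predictor: always-not-taken
Correct predictions = 466
Accuracy = 466 / 674 * 100 = 69.1%

69.1


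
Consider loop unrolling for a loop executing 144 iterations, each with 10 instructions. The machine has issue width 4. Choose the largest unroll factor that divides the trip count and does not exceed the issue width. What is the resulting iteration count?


Largest divisor of 144 <= 4 is 4
New iterations = 144 / 4 = 36

36


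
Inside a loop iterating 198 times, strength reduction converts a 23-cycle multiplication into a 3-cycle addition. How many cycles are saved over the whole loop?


Per-iteration saving = 23 - 3 = 20
Total saved = 198 * 20 = 3960

3960


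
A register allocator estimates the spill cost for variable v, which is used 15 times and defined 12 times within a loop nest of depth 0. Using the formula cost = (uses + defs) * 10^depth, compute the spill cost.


uses + defs = 15 + 12 = 27
10^0 = 1
Spill cost = 27 * 1 = 27

27


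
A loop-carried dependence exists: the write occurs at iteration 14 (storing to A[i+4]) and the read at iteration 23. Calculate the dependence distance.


Distance = read iteration - write iteration
= 23 - 14 = 9

9


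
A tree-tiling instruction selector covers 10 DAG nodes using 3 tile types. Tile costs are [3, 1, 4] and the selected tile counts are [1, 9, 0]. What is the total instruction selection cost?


Total cost = sum(count_i * cost_i)
= 1*3 + 9*1 + 0*4
= 12

12


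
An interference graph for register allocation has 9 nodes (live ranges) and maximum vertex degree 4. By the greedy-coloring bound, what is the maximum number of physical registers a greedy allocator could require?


Greedy coloring never needs more than (max_degree + 1) colors: when coloring a vertex, at most max_degree neighbors are already colored.
Upper bound = 4 + 1 = 5

5


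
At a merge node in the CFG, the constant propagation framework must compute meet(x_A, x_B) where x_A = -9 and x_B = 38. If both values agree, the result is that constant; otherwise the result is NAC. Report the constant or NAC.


Meet operation: if both paths give the same constant, result is that constant; if they differ, result is NAC (not-a-constant).
Path A: -9, Path B: 38 -> differ
Result: not-a-constant -> NAC

NAC


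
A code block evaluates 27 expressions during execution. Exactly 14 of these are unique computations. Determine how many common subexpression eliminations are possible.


CSE count = total expressions - unique expressions
= 27 - 14 = 13

13


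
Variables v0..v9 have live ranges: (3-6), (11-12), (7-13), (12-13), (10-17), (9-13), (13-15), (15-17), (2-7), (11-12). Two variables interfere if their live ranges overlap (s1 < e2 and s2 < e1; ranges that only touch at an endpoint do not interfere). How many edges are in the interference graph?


Check all pairs for overlapping intervals.
Two intervals (s1,e1) and (s2,e2) overlap if s1 < e2 and s2 < e1.
v0 (3-6) vs v1..v9: overlaps v8 -> 1
v1 (11-12) vs v2..v9: overlaps v2, v4, v5, v9 -> 4
v2 (7-13) vs v3..v9: overlaps v3, v4, v5, v9 -> 4
v3 (12-13) vs v4..v9: overlaps v4, v5 -> 2
v4 (10-17) vs v5..v9: overlaps v5, v6, v7, v9 -> 4
v5 (9-13) vs v6..v9: overlaps v9 -> 1
v6 (13-15) vs v7..v9: overlaps none -> 0
v7 (15-17) vs v8..v9: overlaps none -> 0
v8 (2-7) vs v9: overlaps none -> 0
Total overlapping pairs = 1 + 4 + 4 + 2 + 4 + 1 + 0 + 0 + 0 = 16

16


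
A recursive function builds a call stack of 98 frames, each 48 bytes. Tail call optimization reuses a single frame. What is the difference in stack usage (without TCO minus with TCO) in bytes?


Without TCO: 98 * 48 = 4704 bytes
With TCO: reuse 1 frame = 48 bytes
Savings = 4704 - 48 = 4656

4656


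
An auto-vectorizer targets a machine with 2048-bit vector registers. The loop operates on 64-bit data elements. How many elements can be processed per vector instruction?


Width = SIMD bits / data type bits
= 2048 / 64 = 32

32


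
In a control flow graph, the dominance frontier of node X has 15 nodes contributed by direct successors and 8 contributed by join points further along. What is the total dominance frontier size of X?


DF(X) = direct successor contributions + join point contributions
= 15 + 8 = 23

23


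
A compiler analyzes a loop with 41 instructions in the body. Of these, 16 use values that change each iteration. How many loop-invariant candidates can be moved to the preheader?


Invariant candidates = total - loop-dependent
= 41 - 16 = 25

25


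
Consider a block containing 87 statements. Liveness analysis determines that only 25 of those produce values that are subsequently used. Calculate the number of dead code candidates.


Dead code = total statements - live definitions
= 87 - 25 = 62

62


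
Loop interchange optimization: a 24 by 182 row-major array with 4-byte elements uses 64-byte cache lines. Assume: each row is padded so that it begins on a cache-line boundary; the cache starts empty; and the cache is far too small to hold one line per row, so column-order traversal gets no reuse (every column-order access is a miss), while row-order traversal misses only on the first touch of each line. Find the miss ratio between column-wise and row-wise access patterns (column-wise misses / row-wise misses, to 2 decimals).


Each row occupies 182 * 4 = 728 bytes and starts on a line boundary, so it spans ceil(728 / 64) = 12 cache lines.
Row-major traversal misses (one per line touched): 24 * ceil(182 * 4 / 64) = 288
Column-major traversal misses (no reuse, every access misses): 24 * 182 = 4368
Ratio = 4368 / 288 = 15.17

15.17


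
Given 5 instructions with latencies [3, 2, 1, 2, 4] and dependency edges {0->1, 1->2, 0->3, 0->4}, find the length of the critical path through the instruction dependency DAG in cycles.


Compute longest path through dependency graph: dist(Ik) = max over predecessors of dist + latency(Ik).
dist(I0) = latency 3 = 3
dist(I1) = dist(I0) + 2 = 3 + 2 = 5
dist(I2) = dist(I1) + 1 = 5 + 1 = 6
dist(I3) = dist(I0) + 2 = 3 + 2 = 5
dist(I4) = dist(I0) + 4 = 3 + 4 = 7
Critical path = max dist = 7

7


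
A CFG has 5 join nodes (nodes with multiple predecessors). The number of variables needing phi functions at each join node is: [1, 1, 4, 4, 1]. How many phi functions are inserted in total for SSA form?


Total phi functions = sum of phi functions at each join node
= 1 + 1 + 4 + 4 + 1 = 11

11


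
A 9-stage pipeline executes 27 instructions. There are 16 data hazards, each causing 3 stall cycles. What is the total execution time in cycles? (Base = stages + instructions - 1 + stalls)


Base cycles = 9 + 27 - 1 = 35
Total stalls = 16 * 3 = 48
Total = 35 + 48 = 83

83


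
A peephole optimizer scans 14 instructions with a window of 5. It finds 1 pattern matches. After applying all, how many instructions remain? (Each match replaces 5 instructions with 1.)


Each match removes 4 instructions.
Total removed = 1 * 4 = 4
Remaining = 14 - 4 = 10

10


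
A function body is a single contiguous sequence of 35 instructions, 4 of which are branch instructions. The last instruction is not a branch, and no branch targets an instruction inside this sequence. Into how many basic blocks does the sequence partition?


With no in-sequence branch targets, the leaders are the first instruction plus the instruction after each branch.
Number of basic blocks = branches + 1
= 4 + 1 = 5

5


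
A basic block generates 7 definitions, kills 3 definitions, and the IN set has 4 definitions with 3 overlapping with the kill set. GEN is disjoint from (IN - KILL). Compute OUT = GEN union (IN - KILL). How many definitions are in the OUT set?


IN - KILL: 4 - 3 = 1 surviving definitions
OUT = GEN + surviving = 7 + 1 = 8

8


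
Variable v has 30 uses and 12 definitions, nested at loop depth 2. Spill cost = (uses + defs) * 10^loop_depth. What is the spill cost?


uses + defs = 30 + 12 = 42
10^2 = 100
Spill cost = 42 * 100 = 4200

4200


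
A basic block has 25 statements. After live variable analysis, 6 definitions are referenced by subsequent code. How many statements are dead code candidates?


Dead code = total statements - live definitions
= 25 - 6 = 19

19


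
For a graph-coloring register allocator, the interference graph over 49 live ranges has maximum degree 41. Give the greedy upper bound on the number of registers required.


Greedy coloring never needs more than (max_degree + 1) colors: when coloring a vertex, at most max_degree neighbors are already colored.
Upper bound = 41 + 1 = 42

42


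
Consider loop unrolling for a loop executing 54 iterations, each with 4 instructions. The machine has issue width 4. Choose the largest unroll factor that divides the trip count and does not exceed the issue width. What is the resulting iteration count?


Largest divisor of 54 <= 4 is 3
New iterations = 54 / 3 = 18

18


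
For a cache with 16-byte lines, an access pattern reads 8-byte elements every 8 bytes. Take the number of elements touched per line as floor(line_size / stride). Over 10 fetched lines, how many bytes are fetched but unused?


Elements per line = floor(16 / 8) = 2
Bytes used per line = 2 * 8 = 16
Wasted per line = 16 - 16 = 0
Total wasted = 0 * 10 = 0

0


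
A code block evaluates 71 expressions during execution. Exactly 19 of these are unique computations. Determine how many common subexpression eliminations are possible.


CSE count = total expressions - unique expressions
= 71 - 19 = 52

52


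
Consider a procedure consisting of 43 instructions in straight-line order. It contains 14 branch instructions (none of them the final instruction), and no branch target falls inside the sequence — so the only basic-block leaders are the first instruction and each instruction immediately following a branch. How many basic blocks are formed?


With no in-sequence branch targets, the leaders are the first instruction plus the instruction after each branch.
Number of basic blocks = branches + 1
= 14 + 1 = 15

15


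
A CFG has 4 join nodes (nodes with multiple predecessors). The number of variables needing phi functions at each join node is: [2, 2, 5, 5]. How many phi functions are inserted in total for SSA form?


Total phi functions = sum of phi functions at each join node
= 2 + 2 + 5 + 5 = 14

14


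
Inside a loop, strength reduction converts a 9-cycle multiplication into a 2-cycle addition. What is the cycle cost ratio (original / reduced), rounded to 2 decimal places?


Ratio = mult_cost / add_cost = 9 / 2 = 4.5

4.5


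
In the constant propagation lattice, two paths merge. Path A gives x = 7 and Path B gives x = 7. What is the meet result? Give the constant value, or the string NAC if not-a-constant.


Meet operation: if both paths give the same constant, result is that constant; if they differ, result is NAC (not-a-constant).
Path A: 7, Path B: 7 -> equal
Result: constant -> 7

7


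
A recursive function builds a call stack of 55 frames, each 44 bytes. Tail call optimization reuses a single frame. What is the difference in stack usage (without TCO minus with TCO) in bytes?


Without TCO: 55 * 44 = 2420 bytes
With TCO: reuse 1 frame = 44 bytes
Savings = 2420 - 44 = 2376

2376


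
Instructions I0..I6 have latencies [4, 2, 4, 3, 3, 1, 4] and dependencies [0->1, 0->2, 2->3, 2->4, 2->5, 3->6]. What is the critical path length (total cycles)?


Compute longest path through dependency graph: dist(Ik) = max over predecessors of dist + latency(Ik).
dist(I0) = latency 4 = 4
dist(I1) = dist(I0) + 2 = 4 + 2 = 6
dist(I2) = dist(I0) + 4 = 4 + 4 = 8
dist(I3) = dist(I2) + 3 = 8 + 3 = 11
dist(I4) = dist(I2) + 3 = 8 + 3 = 11
dist(I5) = dist(I2) + 1 = 8 + 1 = 9
dist(I6) = dist(I3) + 4 = 11 + 4 = 15
Critical path = max dist = 15

15


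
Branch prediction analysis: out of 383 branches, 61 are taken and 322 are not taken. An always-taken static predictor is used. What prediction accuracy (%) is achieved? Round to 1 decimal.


Predictor: always-taken
Correct predictions = 61
Accuracy = 61 / 383 * 100 = 15.9%

15.9


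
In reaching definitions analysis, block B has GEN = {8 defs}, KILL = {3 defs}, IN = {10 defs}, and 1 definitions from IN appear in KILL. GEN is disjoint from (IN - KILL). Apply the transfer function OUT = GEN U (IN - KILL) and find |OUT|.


IN - KILL: 10 - 1 = 9 surviving definitions
OUT = GEN + surviving = 8 + 9 = 17

17


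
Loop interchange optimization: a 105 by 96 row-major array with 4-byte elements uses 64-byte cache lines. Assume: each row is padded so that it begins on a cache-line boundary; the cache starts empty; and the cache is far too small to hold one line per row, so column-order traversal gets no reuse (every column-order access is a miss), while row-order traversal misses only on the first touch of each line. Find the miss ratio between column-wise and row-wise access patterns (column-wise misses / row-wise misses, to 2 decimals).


Each row occupies 96 * 4 = 384 bytes and starts on a line boundary, so it spans ceil(384 / 64) = 6 cache lines.
Row-major traversal misses (one per line touched): 105 * ceil(96 * 4 / 64) = 630
Column-major traversal misses (no reuse, every access misses): 105 * 96 = 10080
Ratio = 10080 / 630 = 16.0

16.0


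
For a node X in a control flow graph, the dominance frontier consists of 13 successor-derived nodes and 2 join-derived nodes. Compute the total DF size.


DF(X) = direct successor contributions + join point contributions
= 13 + 2 = 15

15


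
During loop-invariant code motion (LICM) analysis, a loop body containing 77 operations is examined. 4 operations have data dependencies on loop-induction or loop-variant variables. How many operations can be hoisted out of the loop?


Invariant candidates = total - loop-dependent
= 77 - 4 = 73

73


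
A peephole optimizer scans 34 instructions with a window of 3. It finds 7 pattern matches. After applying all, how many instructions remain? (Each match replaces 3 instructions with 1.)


Each match removes 2 instructions.
Total removed = 7 * 2 = 14
Remaining = 34 - 14 = 20

20


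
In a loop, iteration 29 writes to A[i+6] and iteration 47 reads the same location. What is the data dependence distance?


Distance = read iteration - write iteration
= 47 - 29 = 18

18


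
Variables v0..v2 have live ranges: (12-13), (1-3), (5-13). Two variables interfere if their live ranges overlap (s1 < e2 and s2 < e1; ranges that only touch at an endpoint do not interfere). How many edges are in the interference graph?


Check all pairs for overlapping intervals.
Two intervals (s1,e1) and (s2,e2) overlap if s1 < e2 and s2 < e1.
v0 (12-13) vs v1..v2: overlaps v2 -> 1
v1 (1-3) vs v2: overlaps none -> 0
Total overlapping pairs = 1 + 0 = 1

1
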